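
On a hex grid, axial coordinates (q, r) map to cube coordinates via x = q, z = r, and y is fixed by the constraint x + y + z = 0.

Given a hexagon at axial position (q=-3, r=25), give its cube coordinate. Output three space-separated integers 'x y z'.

Answer: -3 -22 25

Derivation:
x = q = -3
z = r = 25
y = -x - z = -(-3) - (25) = -22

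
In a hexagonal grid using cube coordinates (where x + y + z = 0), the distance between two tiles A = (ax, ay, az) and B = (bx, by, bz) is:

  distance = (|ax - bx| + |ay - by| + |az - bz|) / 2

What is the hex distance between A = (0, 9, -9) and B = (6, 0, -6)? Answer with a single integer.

Answer: 9

Derivation:
|ax - bx| = |0 - 6| = 6
|ay - by| = |9 - 0| = 9
|az - bz| = |-9 - (-6)| = 3
distance = (6 + 9 + 3) / 2 = 18 / 2 = 9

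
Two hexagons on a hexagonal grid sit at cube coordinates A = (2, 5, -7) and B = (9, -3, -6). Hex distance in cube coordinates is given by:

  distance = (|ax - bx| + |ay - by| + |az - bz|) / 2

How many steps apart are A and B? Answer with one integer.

Answer: 8

Derivation:
|ax - bx| = |2 - 9| = 7
|ay - by| = |5 - (-3)| = 8
|az - bz| = |-7 - (-6)| = 1
distance = (7 + 8 + 1) / 2 = 16 / 2 = 8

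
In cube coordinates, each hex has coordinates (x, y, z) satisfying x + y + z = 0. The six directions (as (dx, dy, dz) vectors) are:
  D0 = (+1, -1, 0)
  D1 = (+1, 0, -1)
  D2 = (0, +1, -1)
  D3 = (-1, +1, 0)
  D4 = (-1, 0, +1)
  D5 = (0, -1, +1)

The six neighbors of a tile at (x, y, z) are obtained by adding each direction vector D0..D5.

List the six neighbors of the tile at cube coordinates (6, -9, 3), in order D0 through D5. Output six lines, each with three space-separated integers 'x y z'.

Answer: 7 -10 3
7 -9 2
6 -8 2
5 -8 3
5 -9 4
6 -10 4

Derivation:
Center: (6, -9, 3). Add each direction:
  D0: (6, -9, 3) + (1, -1, 0) = (7, -10, 3)
  D1: (6, -9, 3) + (1, 0, -1) = (7, -9, 2)
  D2: (6, -9, 3) + (0, 1, -1) = (6, -8, 2)
  D3: (6, -9, 3) + (-1, 1, 0) = (5, -8, 3)
  D4: (6, -9, 3) + (-1, 0, 1) = (5, -9, 4)
  D5: (6, -9, 3) + (0, -1, 1) = (6, -10, 4)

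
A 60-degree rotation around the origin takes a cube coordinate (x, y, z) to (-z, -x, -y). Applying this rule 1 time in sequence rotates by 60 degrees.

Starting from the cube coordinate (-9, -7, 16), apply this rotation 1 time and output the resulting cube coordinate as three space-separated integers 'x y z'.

Answer: -16 9 7

Derivation:
Start: (-9, -7, 16)
Step 1: (-9, -7, 16) -> (-(16), -(-9), -(-7)) = (-16, 9, 7)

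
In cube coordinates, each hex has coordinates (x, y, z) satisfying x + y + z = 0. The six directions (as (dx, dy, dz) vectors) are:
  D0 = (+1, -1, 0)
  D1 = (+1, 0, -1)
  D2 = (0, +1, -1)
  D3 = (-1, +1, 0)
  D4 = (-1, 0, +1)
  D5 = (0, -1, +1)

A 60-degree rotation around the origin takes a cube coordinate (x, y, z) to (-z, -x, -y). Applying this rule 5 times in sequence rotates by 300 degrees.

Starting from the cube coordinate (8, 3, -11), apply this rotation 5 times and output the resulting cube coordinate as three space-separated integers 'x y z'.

Start: (8, 3, -11)
Step 1: (8, 3, -11) -> (-(-11), -(8), -(3)) = (11, -8, -3)
Step 2: (11, -8, -3) -> (-(-3), -(11), -(-8)) = (3, -11, 8)
Step 3: (3, -11, 8) -> (-(8), -(3), -(-11)) = (-8, -3, 11)
Step 4: (-8, -3, 11) -> (-(11), -(-8), -(-3)) = (-11, 8, 3)
Step 5: (-11, 8, 3) -> (-(3), -(-11), -(8)) = (-3, 11, -8)

Answer: -3 11 -8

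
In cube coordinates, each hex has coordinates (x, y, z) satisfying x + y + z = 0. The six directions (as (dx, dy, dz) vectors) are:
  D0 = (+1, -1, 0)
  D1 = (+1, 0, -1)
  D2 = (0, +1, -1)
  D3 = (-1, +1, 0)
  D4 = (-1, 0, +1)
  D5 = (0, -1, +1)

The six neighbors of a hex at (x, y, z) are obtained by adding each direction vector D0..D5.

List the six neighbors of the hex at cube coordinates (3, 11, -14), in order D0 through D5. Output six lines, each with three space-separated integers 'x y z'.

Answer: 4 10 -14
4 11 -15
3 12 -15
2 12 -14
2 11 -13
3 10 -13

Derivation:
Center: (3, 11, -14). Add each direction:
  D0: (3, 11, -14) + (1, -1, 0) = (4, 10, -14)
  D1: (3, 11, -14) + (1, 0, -1) = (4, 11, -15)
  D2: (3, 11, -14) + (0, 1, -1) = (3, 12, -15)
  D3: (3, 11, -14) + (-1, 1, 0) = (2, 12, -14)
  D4: (3, 11, -14) + (-1, 0, 1) = (2, 11, -13)
  D5: (3, 11, -14) + (0, -1, 1) = (3, 10, -13)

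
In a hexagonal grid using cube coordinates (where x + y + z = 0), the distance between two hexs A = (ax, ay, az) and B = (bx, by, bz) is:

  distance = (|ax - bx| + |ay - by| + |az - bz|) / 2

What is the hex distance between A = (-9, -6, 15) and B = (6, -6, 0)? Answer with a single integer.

|ax - bx| = |-9 - 6| = 15
|ay - by| = |-6 - (-6)| = 0
|az - bz| = |15 - 0| = 15
distance = (15 + 0 + 15) / 2 = 30 / 2 = 15

Answer: 15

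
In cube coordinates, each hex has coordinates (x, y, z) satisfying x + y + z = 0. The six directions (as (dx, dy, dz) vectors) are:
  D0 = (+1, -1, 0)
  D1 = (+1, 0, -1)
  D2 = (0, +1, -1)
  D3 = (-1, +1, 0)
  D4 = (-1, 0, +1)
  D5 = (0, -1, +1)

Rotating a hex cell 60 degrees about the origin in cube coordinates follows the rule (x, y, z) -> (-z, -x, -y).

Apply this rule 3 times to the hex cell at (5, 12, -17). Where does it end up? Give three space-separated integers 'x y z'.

Answer: -5 -12 17

Derivation:
Start: (5, 12, -17)
Step 1: (5, 12, -17) -> (-(-17), -(5), -(12)) = (17, -5, -12)
Step 2: (17, -5, -12) -> (-(-12), -(17), -(-5)) = (12, -17, 5)
Step 3: (12, -17, 5) -> (-(5), -(12), -(-17)) = (-5, -12, 17)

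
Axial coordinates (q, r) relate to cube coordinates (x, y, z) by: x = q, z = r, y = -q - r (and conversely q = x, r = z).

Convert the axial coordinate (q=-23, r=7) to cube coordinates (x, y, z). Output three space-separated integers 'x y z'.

Answer: -23 16 7

Derivation:
x = q = -23
z = r = 7
y = -x - z = -(-23) - (7) = 16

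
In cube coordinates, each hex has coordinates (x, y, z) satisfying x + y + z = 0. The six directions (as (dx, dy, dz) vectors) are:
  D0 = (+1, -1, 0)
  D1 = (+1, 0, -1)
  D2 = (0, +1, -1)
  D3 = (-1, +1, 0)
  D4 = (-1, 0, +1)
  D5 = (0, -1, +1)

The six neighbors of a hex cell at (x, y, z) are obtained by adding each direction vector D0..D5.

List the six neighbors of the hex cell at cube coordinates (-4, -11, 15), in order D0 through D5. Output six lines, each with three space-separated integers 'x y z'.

Answer: -3 -12 15
-3 -11 14
-4 -10 14
-5 -10 15
-5 -11 16
-4 -12 16

Derivation:
Center: (-4, -11, 15). Add each direction:
  D0: (-4, -11, 15) + (1, -1, 0) = (-3, -12, 15)
  D1: (-4, -11, 15) + (1, 0, -1) = (-3, -11, 14)
  D2: (-4, -11, 15) + (0, 1, -1) = (-4, -10, 14)
  D3: (-4, -11, 15) + (-1, 1, 0) = (-5, -10, 15)
  D4: (-4, -11, 15) + (-1, 0, 1) = (-5, -11, 16)
  D5: (-4, -11, 15) + (0, -1, 1) = (-4, -12, 16)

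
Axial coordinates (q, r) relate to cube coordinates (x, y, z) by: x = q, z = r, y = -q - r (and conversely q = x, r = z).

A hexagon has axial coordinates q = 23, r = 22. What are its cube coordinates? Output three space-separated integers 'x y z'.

Answer: 23 -45 22

Derivation:
x = q = 23
z = r = 22
y = -x - z = -(23) - (22) = -45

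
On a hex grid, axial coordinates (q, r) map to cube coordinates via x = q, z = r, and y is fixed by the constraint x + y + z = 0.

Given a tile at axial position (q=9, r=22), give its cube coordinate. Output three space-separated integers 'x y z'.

x = q = 9
z = r = 22
y = -x - z = -(9) - (22) = -31

Answer: 9 -31 22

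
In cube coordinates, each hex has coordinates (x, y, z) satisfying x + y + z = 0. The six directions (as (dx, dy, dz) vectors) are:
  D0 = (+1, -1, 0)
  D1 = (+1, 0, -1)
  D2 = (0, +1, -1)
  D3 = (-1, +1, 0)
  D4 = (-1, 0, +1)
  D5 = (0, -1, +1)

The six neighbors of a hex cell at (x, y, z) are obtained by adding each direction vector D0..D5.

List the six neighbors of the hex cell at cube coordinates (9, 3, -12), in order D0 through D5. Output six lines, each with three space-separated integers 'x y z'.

Center: (9, 3, -12). Add each direction:
  D0: (9, 3, -12) + (1, -1, 0) = (10, 2, -12)
  D1: (9, 3, -12) + (1, 0, -1) = (10, 3, -13)
  D2: (9, 3, -12) + (0, 1, -1) = (9, 4, -13)
  D3: (9, 3, -12) + (-1, 1, 0) = (8, 4, -12)
  D4: (9, 3, -12) + (-1, 0, 1) = (8, 3, -11)
  D5: (9, 3, -12) + (0, -1, 1) = (9, 2, -11)

Answer: 10 2 -12
10 3 -13
9 4 -13
8 4 -12
8 3 -11
9 2 -11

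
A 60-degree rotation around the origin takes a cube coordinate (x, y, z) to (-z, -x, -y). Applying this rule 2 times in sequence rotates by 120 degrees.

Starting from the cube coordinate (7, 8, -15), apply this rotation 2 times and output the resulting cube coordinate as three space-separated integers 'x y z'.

Start: (7, 8, -15)
Step 1: (7, 8, -15) -> (-(-15), -(7), -(8)) = (15, -7, -8)
Step 2: (15, -7, -8) -> (-(-8), -(15), -(-7)) = (8, -15, 7)

Answer: 8 -15 7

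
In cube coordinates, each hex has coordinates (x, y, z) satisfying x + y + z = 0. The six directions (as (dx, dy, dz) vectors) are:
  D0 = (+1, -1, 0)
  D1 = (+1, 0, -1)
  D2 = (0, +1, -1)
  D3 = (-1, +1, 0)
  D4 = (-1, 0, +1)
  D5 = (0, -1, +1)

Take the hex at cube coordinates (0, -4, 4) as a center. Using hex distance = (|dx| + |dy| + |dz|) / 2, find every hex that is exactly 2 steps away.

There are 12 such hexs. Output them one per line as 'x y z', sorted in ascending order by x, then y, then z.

Walk ring at distance 2 from (0, -4, 4):
Start at center + D4*2 = (-2, -4, 6)
  hex 0: (-2, -4, 6)
  hex 1: (-1, -5, 6)
  hex 2: (0, -6, 6)
  hex 3: (1, -6, 5)
  hex 4: (2, -6, 4)
  hex 5: (2, -5, 3)
  hex 6: (2, -4, 2)
  hex 7: (1, -3, 2)
  hex 8: (0, -2, 2)
  hex 9: (-1, -2, 3)
  hex 10: (-2, -2, 4)
  hex 11: (-2, -3, 5)
Sorted: 12 hexes.

Answer: -2 -4 6
-2 -3 5
-2 -2 4
-1 -5 6
-1 -2 3
0 -6 6
0 -2 2
1 -6 5
1 -3 2
2 -6 4
2 -5 3
2 -4 2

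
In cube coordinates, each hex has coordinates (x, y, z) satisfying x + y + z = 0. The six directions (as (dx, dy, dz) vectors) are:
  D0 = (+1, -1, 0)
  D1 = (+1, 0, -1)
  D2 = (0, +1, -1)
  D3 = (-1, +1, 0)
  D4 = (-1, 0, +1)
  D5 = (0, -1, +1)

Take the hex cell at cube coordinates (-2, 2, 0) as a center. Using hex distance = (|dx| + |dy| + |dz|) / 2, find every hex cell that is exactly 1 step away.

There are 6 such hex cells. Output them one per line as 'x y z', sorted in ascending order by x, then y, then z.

Walk ring at distance 1 from (-2, 2, 0):
Start at center + D4*1 = (-3, 2, 1)
  hex 0: (-3, 2, 1)
  hex 1: (-2, 1, 1)
  hex 2: (-1, 1, 0)
  hex 3: (-1, 2, -1)
  hex 4: (-2, 3, -1)
  hex 5: (-3, 3, 0)
Sorted: 6 hexes.

Answer: -3 2 1
-3 3 0
-2 1 1
-2 3 -1
-1 1 0
-1 2 -1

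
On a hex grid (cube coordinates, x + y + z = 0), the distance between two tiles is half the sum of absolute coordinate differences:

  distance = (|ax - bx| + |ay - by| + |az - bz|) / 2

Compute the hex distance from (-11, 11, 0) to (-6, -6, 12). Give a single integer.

|ax - bx| = |-11 - (-6)| = 5
|ay - by| = |11 - (-6)| = 17
|az - bz| = |0 - 12| = 12
distance = (5 + 17 + 12) / 2 = 34 / 2 = 17

Answer: 17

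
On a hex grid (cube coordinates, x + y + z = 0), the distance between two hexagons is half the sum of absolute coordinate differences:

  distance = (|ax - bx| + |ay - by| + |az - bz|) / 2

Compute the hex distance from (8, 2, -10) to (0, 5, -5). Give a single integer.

Answer: 8

Derivation:
|ax - bx| = |8 - 0| = 8
|ay - by| = |2 - 5| = 3
|az - bz| = |-10 - (-5)| = 5
distance = (8 + 3 + 5) / 2 = 16 / 2 = 8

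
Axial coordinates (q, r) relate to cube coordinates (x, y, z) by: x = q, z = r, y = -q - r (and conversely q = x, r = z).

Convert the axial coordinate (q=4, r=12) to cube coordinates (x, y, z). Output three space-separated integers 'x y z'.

Answer: 4 -16 12

Derivation:
x = q = 4
z = r = 12
y = -x - z = -(4) - (12) = -16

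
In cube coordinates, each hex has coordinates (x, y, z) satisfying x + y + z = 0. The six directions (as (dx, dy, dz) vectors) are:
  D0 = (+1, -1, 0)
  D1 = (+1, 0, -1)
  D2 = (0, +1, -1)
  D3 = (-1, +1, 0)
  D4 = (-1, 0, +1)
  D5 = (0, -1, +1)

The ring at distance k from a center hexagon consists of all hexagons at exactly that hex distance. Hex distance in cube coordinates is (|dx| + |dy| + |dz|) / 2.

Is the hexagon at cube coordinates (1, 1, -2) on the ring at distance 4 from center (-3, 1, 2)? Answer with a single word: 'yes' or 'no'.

|px - cx| = |1 - (-3)| = 4
|py - cy| = |1 - 1| = 0
|pz - cz| = |-2 - 2| = 4
distance = (4+0+4)/2 = 8/2 = 4
radius = 4; distance == radius -> yes

Answer: yes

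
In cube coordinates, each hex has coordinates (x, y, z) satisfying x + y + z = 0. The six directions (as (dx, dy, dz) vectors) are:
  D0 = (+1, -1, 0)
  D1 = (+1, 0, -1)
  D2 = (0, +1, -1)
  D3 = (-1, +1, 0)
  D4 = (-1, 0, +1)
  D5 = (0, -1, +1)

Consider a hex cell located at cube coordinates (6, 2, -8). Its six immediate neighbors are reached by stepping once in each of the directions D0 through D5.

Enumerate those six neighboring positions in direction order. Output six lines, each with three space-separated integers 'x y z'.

Center: (6, 2, -8). Add each direction:
  D0: (6, 2, -8) + (1, -1, 0) = (7, 1, -8)
  D1: (6, 2, -8) + (1, 0, -1) = (7, 2, -9)
  D2: (6, 2, -8) + (0, 1, -1) = (6, 3, -9)
  D3: (6, 2, -8) + (-1, 1, 0) = (5, 3, -8)
  D4: (6, 2, -8) + (-1, 0, 1) = (5, 2, -7)
  D5: (6, 2, -8) + (0, -1, 1) = (6, 1, -7)

Answer: 7 1 -8
7 2 -9
6 3 -9
5 3 -8
5 2 -7
6 1 -7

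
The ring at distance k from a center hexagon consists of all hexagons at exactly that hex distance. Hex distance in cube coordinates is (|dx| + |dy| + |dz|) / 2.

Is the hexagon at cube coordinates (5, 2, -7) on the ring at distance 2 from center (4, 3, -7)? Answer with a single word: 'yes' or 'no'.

Answer: no

Derivation:
|px - cx| = |5 - 4| = 1
|py - cy| = |2 - 3| = 1
|pz - cz| = |-7 - (-7)| = 0
distance = (1+1+0)/2 = 2/2 = 1
radius = 2; distance != radius -> no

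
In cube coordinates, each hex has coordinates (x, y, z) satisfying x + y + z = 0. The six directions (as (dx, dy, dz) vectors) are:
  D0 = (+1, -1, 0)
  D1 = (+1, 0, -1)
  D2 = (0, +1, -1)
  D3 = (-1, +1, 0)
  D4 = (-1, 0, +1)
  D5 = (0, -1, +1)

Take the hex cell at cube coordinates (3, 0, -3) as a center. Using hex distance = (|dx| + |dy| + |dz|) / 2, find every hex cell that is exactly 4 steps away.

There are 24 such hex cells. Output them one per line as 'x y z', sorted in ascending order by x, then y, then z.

Walk ring at distance 4 from (3, 0, -3):
Start at center + D4*4 = (-1, 0, 1)
  hex 0: (-1, 0, 1)
  hex 1: (0, -1, 1)
  hex 2: (1, -2, 1)
  hex 3: (2, -3, 1)
  hex 4: (3, -4, 1)
  hex 5: (4, -4, 0)
  hex 6: (5, -4, -1)
  hex 7: (6, -4, -2)
  hex 8: (7, -4, -3)
  hex 9: (7, -3, -4)
  hex 10: (7, -2, -5)
  hex 11: (7, -1, -6)
  hex 12: (7, 0, -7)
  hex 13: (6, 1, -7)
  hex 14: (5, 2, -7)
  hex 15: (4, 3, -7)
  hex 16: (3, 4, -7)
  hex 17: (2, 4, -6)
  hex 18: (1, 4, -5)
  hex 19: (0, 4, -4)
  hex 20: (-1, 4, -3)
  hex 21: (-1, 3, -2)
  hex 22: (-1, 2, -1)
  hex 23: (-1, 1, 0)
Sorted: 24 hexes.

Answer: -1 0 1
-1 1 0
-1 2 -1
-1 3 -2
-1 4 -3
0 -1 1
0 4 -4
1 -2 1
1 4 -5
2 -3 1
2 4 -6
3 -4 1
3 4 -7
4 -4 0
4 3 -7
5 -4 -1
5 2 -7
6 -4 -2
6 1 -7
7 -4 -3
7 -3 -4
7 -2 -5
7 -1 -6
7 0 -7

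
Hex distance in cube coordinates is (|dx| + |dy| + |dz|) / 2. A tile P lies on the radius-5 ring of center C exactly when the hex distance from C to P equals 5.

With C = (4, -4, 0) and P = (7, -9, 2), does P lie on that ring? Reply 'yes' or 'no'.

|px - cx| = |7 - 4| = 3
|py - cy| = |-9 - (-4)| = 5
|pz - cz| = |2 - 0| = 2
distance = (3+5+2)/2 = 10/2 = 5
radius = 5; distance == radius -> yes

Answer: yes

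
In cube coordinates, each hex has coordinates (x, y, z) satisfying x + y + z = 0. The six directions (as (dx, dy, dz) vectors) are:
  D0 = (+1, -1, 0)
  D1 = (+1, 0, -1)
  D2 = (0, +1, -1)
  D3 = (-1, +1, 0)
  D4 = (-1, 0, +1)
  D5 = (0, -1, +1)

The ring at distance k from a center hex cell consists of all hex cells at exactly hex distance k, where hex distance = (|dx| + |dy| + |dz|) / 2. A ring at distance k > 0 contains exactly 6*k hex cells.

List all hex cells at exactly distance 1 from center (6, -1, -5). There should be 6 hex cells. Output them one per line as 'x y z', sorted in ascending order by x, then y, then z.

Walk ring at distance 1 from (6, -1, -5):
Start at center + D4*1 = (5, -1, -4)
  hex 0: (5, -1, -4)
  hex 1: (6, -2, -4)
  hex 2: (7, -2, -5)
  hex 3: (7, -1, -6)
  hex 4: (6, 0, -6)
  hex 5: (5, 0, -5)
Sorted: 6 hexes.

Answer: 5 -1 -4
5 0 -5
6 -2 -4
6 0 -6
7 -2 -5
7 -1 -6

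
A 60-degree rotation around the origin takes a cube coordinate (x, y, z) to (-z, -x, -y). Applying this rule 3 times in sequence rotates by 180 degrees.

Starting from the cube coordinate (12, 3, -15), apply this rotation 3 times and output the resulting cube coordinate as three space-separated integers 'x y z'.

Start: (12, 3, -15)
Step 1: (12, 3, -15) -> (-(-15), -(12), -(3)) = (15, -12, -3)
Step 2: (15, -12, -3) -> (-(-3), -(15), -(-12)) = (3, -15, 12)
Step 3: (3, -15, 12) -> (-(12), -(3), -(-15)) = (-12, -3, 15)

Answer: -12 -3 15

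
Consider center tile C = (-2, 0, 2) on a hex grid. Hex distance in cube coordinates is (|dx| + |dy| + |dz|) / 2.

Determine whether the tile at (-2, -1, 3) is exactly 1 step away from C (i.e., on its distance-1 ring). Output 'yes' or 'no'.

|px - cx| = |-2 - (-2)| = 0
|py - cy| = |-1 - 0| = 1
|pz - cz| = |3 - 2| = 1
distance = (0+1+1)/2 = 2/2 = 1
radius = 1; distance == radius -> yes

Answer: yes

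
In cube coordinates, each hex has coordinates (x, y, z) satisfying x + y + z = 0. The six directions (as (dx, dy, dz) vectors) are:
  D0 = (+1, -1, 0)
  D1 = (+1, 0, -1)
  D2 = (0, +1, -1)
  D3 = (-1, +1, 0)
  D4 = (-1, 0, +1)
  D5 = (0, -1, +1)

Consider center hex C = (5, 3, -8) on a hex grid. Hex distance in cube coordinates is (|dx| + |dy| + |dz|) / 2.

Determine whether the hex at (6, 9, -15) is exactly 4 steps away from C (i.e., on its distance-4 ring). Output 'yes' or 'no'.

Answer: no

Derivation:
|px - cx| = |6 - 5| = 1
|py - cy| = |9 - 3| = 6
|pz - cz| = |-15 - (-8)| = 7
distance = (1+6+7)/2 = 14/2 = 7
radius = 4; distance != radius -> no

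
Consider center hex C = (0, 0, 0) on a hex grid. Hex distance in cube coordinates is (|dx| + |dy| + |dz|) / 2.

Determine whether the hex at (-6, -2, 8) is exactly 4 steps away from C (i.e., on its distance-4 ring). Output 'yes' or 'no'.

Answer: no

Derivation:
|px - cx| = |-6 - 0| = 6
|py - cy| = |-2 - 0| = 2
|pz - cz| = |8 - 0| = 8
distance = (6+2+8)/2 = 16/2 = 8
radius = 4; distance != radius -> no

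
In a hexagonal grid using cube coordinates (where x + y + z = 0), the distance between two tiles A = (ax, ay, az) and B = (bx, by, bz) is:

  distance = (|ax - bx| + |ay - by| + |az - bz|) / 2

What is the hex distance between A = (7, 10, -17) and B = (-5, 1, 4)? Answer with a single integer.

|ax - bx| = |7 - (-5)| = 12
|ay - by| = |10 - 1| = 9
|az - bz| = |-17 - 4| = 21
distance = (12 + 9 + 21) / 2 = 42 / 2 = 21

Answer: 21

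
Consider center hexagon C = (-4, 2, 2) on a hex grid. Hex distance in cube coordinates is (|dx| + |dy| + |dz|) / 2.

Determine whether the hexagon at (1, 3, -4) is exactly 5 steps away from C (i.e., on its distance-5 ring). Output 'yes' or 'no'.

Answer: no

Derivation:
|px - cx| = |1 - (-4)| = 5
|py - cy| = |3 - 2| = 1
|pz - cz| = |-4 - 2| = 6
distance = (5+1+6)/2 = 12/2 = 6
radius = 5; distance != radius -> no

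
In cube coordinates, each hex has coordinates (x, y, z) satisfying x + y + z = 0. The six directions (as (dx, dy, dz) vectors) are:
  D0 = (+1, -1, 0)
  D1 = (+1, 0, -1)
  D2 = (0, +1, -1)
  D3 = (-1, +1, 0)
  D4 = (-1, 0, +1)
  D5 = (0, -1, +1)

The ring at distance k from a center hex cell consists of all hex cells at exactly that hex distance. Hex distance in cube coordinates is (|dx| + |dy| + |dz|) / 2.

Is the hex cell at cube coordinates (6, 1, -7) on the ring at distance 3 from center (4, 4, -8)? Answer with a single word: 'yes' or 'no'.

Answer: yes

Derivation:
|px - cx| = |6 - 4| = 2
|py - cy| = |1 - 4| = 3
|pz - cz| = |-7 - (-8)| = 1
distance = (2+3+1)/2 = 6/2 = 3
radius = 3; distance == radius -> yes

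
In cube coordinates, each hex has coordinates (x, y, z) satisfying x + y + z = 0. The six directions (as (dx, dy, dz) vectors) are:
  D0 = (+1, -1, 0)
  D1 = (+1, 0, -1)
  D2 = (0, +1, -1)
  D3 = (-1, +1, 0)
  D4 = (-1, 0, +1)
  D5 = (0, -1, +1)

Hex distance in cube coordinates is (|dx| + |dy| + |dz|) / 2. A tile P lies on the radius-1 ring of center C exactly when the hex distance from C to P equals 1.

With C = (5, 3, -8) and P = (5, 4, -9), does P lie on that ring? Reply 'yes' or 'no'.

|px - cx| = |5 - 5| = 0
|py - cy| = |4 - 3| = 1
|pz - cz| = |-9 - (-8)| = 1
distance = (0+1+1)/2 = 2/2 = 1
radius = 1; distance == radius -> yes

Answer: yes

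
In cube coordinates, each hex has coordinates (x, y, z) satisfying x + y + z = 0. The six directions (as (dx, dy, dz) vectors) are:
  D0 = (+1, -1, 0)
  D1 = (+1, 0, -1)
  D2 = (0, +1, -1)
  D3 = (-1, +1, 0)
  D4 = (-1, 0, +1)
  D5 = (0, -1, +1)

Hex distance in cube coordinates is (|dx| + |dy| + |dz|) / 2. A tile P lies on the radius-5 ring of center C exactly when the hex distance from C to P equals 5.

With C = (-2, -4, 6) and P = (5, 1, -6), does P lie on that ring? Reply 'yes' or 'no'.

Answer: no

Derivation:
|px - cx| = |5 - (-2)| = 7
|py - cy| = |1 - (-4)| = 5
|pz - cz| = |-6 - 6| = 12
distance = (7+5+12)/2 = 24/2 = 12
radius = 5; distance != radius -> no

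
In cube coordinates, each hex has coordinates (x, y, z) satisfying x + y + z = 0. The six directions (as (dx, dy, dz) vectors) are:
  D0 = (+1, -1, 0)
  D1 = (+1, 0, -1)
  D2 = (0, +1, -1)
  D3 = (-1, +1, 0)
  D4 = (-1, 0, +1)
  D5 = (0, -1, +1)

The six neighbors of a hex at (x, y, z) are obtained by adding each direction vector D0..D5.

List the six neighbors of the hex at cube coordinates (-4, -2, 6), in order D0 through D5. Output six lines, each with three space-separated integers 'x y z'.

Center: (-4, -2, 6). Add each direction:
  D0: (-4, -2, 6) + (1, -1, 0) = (-3, -3, 6)
  D1: (-4, -2, 6) + (1, 0, -1) = (-3, -2, 5)
  D2: (-4, -2, 6) + (0, 1, -1) = (-4, -1, 5)
  D3: (-4, -2, 6) + (-1, 1, 0) = (-5, -1, 6)
  D4: (-4, -2, 6) + (-1, 0, 1) = (-5, -2, 7)
  D5: (-4, -2, 6) + (0, -1, 1) = (-4, -3, 7)

Answer: -3 -3 6
-3 -2 5
-4 -1 5
-5 -1 6
-5 -2 7
-4 -3 7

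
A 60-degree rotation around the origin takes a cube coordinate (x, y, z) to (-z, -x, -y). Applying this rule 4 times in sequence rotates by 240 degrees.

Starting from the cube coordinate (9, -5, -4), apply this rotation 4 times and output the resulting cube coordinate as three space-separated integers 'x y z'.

Answer: -4 9 -5

Derivation:
Start: (9, -5, -4)
Step 1: (9, -5, -4) -> (-(-4), -(9), -(-5)) = (4, -9, 5)
Step 2: (4, -9, 5) -> (-(5), -(4), -(-9)) = (-5, -4, 9)
Step 3: (-5, -4, 9) -> (-(9), -(-5), -(-4)) = (-9, 5, 4)
Step 4: (-9, 5, 4) -> (-(4), -(-9), -(5)) = (-4, 9, -5)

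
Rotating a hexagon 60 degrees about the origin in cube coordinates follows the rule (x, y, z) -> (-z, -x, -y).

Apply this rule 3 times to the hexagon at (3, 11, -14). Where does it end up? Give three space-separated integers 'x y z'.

Start: (3, 11, -14)
Step 1: (3, 11, -14) -> (-(-14), -(3), -(11)) = (14, -3, -11)
Step 2: (14, -3, -11) -> (-(-11), -(14), -(-3)) = (11, -14, 3)
Step 3: (11, -14, 3) -> (-(3), -(11), -(-14)) = (-3, -11, 14)

Answer: -3 -11 14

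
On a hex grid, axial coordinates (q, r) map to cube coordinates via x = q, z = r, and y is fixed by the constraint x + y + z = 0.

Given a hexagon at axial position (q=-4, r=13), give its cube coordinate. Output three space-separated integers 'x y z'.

Answer: -4 -9 13

Derivation:
x = q = -4
z = r = 13
y = -x - z = -(-4) - (13) = -9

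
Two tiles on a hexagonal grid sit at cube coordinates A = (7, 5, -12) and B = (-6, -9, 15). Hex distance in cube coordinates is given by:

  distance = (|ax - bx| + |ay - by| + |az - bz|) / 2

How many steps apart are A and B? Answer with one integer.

|ax - bx| = |7 - (-6)| = 13
|ay - by| = |5 - (-9)| = 14
|az - bz| = |-12 - 15| = 27
distance = (13 + 14 + 27) / 2 = 54 / 2 = 27

Answer: 27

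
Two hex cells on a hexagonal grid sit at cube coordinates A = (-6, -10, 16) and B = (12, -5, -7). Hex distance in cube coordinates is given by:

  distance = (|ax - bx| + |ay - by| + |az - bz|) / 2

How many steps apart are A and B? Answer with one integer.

Answer: 23

Derivation:
|ax - bx| = |-6 - 12| = 18
|ay - by| = |-10 - (-5)| = 5
|az - bz| = |16 - (-7)| = 23
distance = (18 + 5 + 23) / 2 = 46 / 2 = 23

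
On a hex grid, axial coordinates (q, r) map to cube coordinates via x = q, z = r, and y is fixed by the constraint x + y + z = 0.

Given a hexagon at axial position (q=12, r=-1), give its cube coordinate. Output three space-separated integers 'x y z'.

x = q = 12
z = r = -1
y = -x - z = -(12) - (-1) = -11

Answer: 12 -11 -1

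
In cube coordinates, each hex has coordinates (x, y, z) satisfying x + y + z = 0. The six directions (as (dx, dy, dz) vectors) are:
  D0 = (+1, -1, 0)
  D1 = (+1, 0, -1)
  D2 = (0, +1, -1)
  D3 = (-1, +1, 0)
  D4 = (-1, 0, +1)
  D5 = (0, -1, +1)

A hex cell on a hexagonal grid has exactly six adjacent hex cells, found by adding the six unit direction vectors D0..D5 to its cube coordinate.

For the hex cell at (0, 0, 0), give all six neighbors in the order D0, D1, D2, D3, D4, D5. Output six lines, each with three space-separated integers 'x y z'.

Center: (0, 0, 0). Add each direction:
  D0: (0, 0, 0) + (1, -1, 0) = (1, -1, 0)
  D1: (0, 0, 0) + (1, 0, -1) = (1, 0, -1)
  D2: (0, 0, 0) + (0, 1, -1) = (0, 1, -1)
  D3: (0, 0, 0) + (-1, 1, 0) = (-1, 1, 0)
  D4: (0, 0, 0) + (-1, 0, 1) = (-1, 0, 1)
  D5: (0, 0, 0) + (0, -1, 1) = (0, -1, 1)

Answer: 1 -1 0
1 0 -1
0 1 -1
-1 1 0
-1 0 1
0 -1 1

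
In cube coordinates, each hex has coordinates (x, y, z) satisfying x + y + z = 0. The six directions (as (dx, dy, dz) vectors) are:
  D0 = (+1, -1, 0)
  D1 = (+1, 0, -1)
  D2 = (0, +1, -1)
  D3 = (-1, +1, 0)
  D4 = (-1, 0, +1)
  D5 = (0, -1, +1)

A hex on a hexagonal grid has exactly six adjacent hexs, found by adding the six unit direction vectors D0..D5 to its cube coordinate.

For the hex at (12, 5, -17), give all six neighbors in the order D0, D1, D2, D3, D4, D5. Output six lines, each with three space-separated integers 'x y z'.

Answer: 13 4 -17
13 5 -18
12 6 -18
11 6 -17
11 5 -16
12 4 -16

Derivation:
Center: (12, 5, -17). Add each direction:
  D0: (12, 5, -17) + (1, -1, 0) = (13, 4, -17)
  D1: (12, 5, -17) + (1, 0, -1) = (13, 5, -18)
  D2: (12, 5, -17) + (0, 1, -1) = (12, 6, -18)
  D3: (12, 5, -17) + (-1, 1, 0) = (11, 6, -17)
  D4: (12, 5, -17) + (-1, 0, 1) = (11, 5, -16)
  D5: (12, 5, -17) + (0, -1, 1) = (12, 4, -16)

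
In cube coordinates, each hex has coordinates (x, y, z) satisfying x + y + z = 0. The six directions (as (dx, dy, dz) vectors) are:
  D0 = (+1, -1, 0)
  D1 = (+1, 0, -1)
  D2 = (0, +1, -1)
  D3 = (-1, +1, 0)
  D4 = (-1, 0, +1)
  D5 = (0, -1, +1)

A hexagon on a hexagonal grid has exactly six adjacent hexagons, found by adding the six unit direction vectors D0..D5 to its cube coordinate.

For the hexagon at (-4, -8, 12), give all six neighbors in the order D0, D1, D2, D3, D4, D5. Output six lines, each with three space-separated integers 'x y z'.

Center: (-4, -8, 12). Add each direction:
  D0: (-4, -8, 12) + (1, -1, 0) = (-3, -9, 12)
  D1: (-4, -8, 12) + (1, 0, -1) = (-3, -8, 11)
  D2: (-4, -8, 12) + (0, 1, -1) = (-4, -7, 11)
  D3: (-4, -8, 12) + (-1, 1, 0) = (-5, -7, 12)
  D4: (-4, -8, 12) + (-1, 0, 1) = (-5, -8, 13)
  D5: (-4, -8, 12) + (0, -1, 1) = (-4, -9, 13)

Answer: -3 -9 12
-3 -8 11
-4 -7 11
-5 -7 12
-5 -8 13
-4 -9 13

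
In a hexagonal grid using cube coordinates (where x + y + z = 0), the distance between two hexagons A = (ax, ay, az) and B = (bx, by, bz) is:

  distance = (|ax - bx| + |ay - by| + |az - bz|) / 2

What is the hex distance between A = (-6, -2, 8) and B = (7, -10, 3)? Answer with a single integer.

Answer: 13

Derivation:
|ax - bx| = |-6 - 7| = 13
|ay - by| = |-2 - (-10)| = 8
|az - bz| = |8 - 3| = 5
distance = (13 + 8 + 5) / 2 = 26 / 2 = 13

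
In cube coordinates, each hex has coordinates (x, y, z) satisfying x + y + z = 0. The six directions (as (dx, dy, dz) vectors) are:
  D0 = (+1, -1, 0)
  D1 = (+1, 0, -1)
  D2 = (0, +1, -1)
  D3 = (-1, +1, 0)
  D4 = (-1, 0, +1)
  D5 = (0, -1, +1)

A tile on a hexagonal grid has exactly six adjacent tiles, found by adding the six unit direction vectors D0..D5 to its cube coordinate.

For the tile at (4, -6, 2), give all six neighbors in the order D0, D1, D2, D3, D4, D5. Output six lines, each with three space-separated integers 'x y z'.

Answer: 5 -7 2
5 -6 1
4 -5 1
3 -5 2
3 -6 3
4 -7 3

Derivation:
Center: (4, -6, 2). Add each direction:
  D0: (4, -6, 2) + (1, -1, 0) = (5, -7, 2)
  D1: (4, -6, 2) + (1, 0, -1) = (5, -6, 1)
  D2: (4, -6, 2) + (0, 1, -1) = (4, -5, 1)
  D3: (4, -6, 2) + (-1, 1, 0) = (3, -5, 2)
  D4: (4, -6, 2) + (-1, 0, 1) = (3, -6, 3)
  D5: (4, -6, 2) + (0, -1, 1) = (4, -7, 3)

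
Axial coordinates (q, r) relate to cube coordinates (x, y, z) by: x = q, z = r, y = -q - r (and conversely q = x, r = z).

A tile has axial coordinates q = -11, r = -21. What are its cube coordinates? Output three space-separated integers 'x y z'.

Answer: -11 32 -21

Derivation:
x = q = -11
z = r = -21
y = -x - z = -(-11) - (-21) = 32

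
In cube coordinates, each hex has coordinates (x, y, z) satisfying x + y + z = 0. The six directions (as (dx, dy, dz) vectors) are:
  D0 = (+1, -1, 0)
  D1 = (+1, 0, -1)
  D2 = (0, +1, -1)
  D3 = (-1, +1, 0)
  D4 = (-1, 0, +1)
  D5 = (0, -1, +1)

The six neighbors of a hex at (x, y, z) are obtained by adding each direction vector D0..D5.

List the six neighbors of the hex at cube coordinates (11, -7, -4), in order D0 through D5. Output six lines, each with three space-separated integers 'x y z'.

Answer: 12 -8 -4
12 -7 -5
11 -6 -5
10 -6 -4
10 -7 -3
11 -8 -3

Derivation:
Center: (11, -7, -4). Add each direction:
  D0: (11, -7, -4) + (1, -1, 0) = (12, -8, -4)
  D1: (11, -7, -4) + (1, 0, -1) = (12, -7, -5)
  D2: (11, -7, -4) + (0, 1, -1) = (11, -6, -5)
  D3: (11, -7, -4) + (-1, 1, 0) = (10, -6, -4)
  D4: (11, -7, -4) + (-1, 0, 1) = (10, -7, -3)
  D5: (11, -7, -4) + (0, -1, 1) = (11, -8, -3)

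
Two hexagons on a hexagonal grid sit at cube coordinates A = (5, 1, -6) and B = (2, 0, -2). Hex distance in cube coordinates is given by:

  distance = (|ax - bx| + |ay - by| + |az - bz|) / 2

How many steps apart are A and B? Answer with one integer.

Answer: 4

Derivation:
|ax - bx| = |5 - 2| = 3
|ay - by| = |1 - 0| = 1
|az - bz| = |-6 - (-2)| = 4
distance = (3 + 1 + 4) / 2 = 8 / 2 = 4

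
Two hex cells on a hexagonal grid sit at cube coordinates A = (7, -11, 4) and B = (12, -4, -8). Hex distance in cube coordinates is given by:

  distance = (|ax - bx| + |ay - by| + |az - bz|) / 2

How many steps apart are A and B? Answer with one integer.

|ax - bx| = |7 - 12| = 5
|ay - by| = |-11 - (-4)| = 7
|az - bz| = |4 - (-8)| = 12
distance = (5 + 7 + 12) / 2 = 24 / 2 = 12

Answer: 12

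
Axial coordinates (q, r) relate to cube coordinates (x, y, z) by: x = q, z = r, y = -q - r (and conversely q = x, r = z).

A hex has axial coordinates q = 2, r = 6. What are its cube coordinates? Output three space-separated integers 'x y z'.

x = q = 2
z = r = 6
y = -x - z = -(2) - (6) = -8

Answer: 2 -8 6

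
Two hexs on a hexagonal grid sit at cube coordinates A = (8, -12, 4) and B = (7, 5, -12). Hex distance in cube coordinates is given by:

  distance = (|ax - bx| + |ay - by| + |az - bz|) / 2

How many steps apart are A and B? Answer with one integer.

Answer: 17

Derivation:
|ax - bx| = |8 - 7| = 1
|ay - by| = |-12 - 5| = 17
|az - bz| = |4 - (-12)| = 16
distance = (1 + 17 + 16) / 2 = 34 / 2 = 17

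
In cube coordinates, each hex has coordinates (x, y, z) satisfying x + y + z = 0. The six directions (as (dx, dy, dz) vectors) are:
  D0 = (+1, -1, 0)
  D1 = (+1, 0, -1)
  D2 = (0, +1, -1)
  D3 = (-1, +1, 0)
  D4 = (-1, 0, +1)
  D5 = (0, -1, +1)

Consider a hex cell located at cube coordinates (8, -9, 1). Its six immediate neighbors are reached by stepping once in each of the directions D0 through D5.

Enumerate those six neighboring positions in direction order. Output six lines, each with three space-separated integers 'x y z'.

Center: (8, -9, 1). Add each direction:
  D0: (8, -9, 1) + (1, -1, 0) = (9, -10, 1)
  D1: (8, -9, 1) + (1, 0, -1) = (9, -9, 0)
  D2: (8, -9, 1) + (0, 1, -1) = (8, -8, 0)
  D3: (8, -9, 1) + (-1, 1, 0) = (7, -8, 1)
  D4: (8, -9, 1) + (-1, 0, 1) = (7, -9, 2)
  D5: (8, -9, 1) + (0, -1, 1) = (8, -10, 2)

Answer: 9 -10 1
9 -9 0
8 -8 0
7 -8 1
7 -9 2
8 -10 2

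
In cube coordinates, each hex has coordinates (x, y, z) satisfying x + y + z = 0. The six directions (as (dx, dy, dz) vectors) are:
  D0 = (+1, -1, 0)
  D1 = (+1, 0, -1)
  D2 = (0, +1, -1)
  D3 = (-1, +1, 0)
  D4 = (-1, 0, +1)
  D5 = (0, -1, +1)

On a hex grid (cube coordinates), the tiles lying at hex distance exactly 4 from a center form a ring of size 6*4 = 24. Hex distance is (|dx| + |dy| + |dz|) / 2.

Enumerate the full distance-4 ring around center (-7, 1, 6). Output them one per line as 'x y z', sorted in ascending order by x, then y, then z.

Answer: -11 1 10
-11 2 9
-11 3 8
-11 4 7
-11 5 6
-10 0 10
-10 5 5
-9 -1 10
-9 5 4
-8 -2 10
-8 5 3
-7 -3 10
-7 5 2
-6 -3 9
-6 4 2
-5 -3 8
-5 3 2
-4 -3 7
-4 2 2
-3 -3 6
-3 -2 5
-3 -1 4
-3 0 3
-3 1 2

Derivation:
Walk ring at distance 4 from (-7, 1, 6):
Start at center + D4*4 = (-11, 1, 10)
  hex 0: (-11, 1, 10)
  hex 1: (-10, 0, 10)
  hex 2: (-9, -1, 10)
  hex 3: (-8, -2, 10)
  hex 4: (-7, -3, 10)
  hex 5: (-6, -3, 9)
  hex 6: (-5, -3, 8)
  hex 7: (-4, -3, 7)
  hex 8: (-3, -3, 6)
  hex 9: (-3, -2, 5)
  hex 10: (-3, -1, 4)
  hex 11: (-3, 0, 3)
  hex 12: (-3, 1, 2)
  hex 13: (-4, 2, 2)
  hex 14: (-5, 3, 2)
  hex 15: (-6, 4, 2)
  hex 16: (-7, 5, 2)
  hex 17: (-8, 5, 3)
  hex 18: (-9, 5, 4)
  hex 19: (-10, 5, 5)
  hex 20: (-11, 5, 6)
  hex 21: (-11, 4, 7)
  hex 22: (-11, 3, 8)
  hex 23: (-11, 2, 9)
Sorted: 24 hexes.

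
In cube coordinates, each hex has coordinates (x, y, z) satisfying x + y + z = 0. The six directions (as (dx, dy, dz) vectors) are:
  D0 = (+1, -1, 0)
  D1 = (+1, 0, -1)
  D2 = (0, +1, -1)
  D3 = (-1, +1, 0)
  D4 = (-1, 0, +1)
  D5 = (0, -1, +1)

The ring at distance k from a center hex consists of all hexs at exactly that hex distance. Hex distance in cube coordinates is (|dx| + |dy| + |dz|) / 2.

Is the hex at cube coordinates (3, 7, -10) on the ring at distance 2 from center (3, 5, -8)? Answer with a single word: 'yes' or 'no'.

|px - cx| = |3 - 3| = 0
|py - cy| = |7 - 5| = 2
|pz - cz| = |-10 - (-8)| = 2
distance = (0+2+2)/2 = 4/2 = 2
radius = 2; distance == radius -> yes

Answer: yes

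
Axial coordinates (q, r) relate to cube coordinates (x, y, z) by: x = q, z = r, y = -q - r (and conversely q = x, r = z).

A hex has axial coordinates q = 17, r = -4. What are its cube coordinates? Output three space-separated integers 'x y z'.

Answer: 17 -13 -4

Derivation:
x = q = 17
z = r = -4
y = -x - z = -(17) - (-4) = -13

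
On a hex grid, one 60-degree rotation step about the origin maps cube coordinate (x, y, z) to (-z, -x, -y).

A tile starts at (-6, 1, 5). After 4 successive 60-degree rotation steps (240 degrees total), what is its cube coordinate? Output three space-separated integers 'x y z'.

Answer: 5 -6 1

Derivation:
Start: (-6, 1, 5)
Step 1: (-6, 1, 5) -> (-(5), -(-6), -(1)) = (-5, 6, -1)
Step 2: (-5, 6, -1) -> (-(-1), -(-5), -(6)) = (1, 5, -6)
Step 3: (1, 5, -6) -> (-(-6), -(1), -(5)) = (6, -1, -5)
Step 4: (6, -1, -5) -> (-(-5), -(6), -(-1)) = (5, -6, 1)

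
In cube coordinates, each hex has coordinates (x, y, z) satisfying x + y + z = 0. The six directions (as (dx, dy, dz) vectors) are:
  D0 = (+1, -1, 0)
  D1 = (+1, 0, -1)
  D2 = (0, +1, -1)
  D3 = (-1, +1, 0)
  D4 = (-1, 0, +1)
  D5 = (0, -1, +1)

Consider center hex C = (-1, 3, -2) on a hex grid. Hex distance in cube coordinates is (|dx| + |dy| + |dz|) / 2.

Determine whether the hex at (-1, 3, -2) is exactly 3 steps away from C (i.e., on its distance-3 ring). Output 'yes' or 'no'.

Answer: no

Derivation:
|px - cx| = |-1 - (-1)| = 0
|py - cy| = |3 - 3| = 0
|pz - cz| = |-2 - (-2)| = 0
distance = (0+0+0)/2 = 0/2 = 0
radius = 3; distance != radius -> no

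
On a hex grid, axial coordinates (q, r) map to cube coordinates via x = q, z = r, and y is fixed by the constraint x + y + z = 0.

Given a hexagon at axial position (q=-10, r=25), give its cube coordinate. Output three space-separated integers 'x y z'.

x = q = -10
z = r = 25
y = -x - z = -(-10) - (25) = -15

Answer: -10 -15 25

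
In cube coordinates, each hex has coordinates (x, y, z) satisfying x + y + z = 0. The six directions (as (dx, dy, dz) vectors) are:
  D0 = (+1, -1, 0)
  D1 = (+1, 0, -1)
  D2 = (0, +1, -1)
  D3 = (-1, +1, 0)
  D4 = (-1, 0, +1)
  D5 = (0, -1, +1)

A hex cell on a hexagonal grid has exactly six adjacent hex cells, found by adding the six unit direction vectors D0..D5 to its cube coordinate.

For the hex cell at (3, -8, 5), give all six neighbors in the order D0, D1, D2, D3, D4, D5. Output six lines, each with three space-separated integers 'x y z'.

Center: (3, -8, 5). Add each direction:
  D0: (3, -8, 5) + (1, -1, 0) = (4, -9, 5)
  D1: (3, -8, 5) + (1, 0, -1) = (4, -8, 4)
  D2: (3, -8, 5) + (0, 1, -1) = (3, -7, 4)
  D3: (3, -8, 5) + (-1, 1, 0) = (2, -7, 5)
  D4: (3, -8, 5) + (-1, 0, 1) = (2, -8, 6)
  D5: (3, -8, 5) + (0, -1, 1) = (3, -9, 6)

Answer: 4 -9 5
4 -8 4
3 -7 4
2 -7 5
2 -8 6
3 -9 6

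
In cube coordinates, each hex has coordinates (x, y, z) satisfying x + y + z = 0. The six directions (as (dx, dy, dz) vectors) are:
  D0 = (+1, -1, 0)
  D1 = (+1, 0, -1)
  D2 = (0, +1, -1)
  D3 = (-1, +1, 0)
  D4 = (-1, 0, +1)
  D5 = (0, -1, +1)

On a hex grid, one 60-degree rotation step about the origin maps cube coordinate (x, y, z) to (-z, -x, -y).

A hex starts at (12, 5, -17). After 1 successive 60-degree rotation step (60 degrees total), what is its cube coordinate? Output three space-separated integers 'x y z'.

Start: (12, 5, -17)
Step 1: (12, 5, -17) -> (-(-17), -(12), -(5)) = (17, -12, -5)

Answer: 17 -12 -5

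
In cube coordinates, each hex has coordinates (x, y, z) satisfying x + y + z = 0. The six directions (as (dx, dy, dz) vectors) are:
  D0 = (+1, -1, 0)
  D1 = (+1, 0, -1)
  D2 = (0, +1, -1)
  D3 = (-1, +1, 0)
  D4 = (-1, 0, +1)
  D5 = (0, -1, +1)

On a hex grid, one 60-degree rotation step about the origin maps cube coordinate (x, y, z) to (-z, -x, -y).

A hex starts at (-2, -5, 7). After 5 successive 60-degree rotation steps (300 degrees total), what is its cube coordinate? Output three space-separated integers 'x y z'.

Answer: 5 -7 2

Derivation:
Start: (-2, -5, 7)
Step 1: (-2, -5, 7) -> (-(7), -(-2), -(-5)) = (-7, 2, 5)
Step 2: (-7, 2, 5) -> (-(5), -(-7), -(2)) = (-5, 7, -2)
Step 3: (-5, 7, -2) -> (-(-2), -(-5), -(7)) = (2, 5, -7)
Step 4: (2, 5, -7) -> (-(-7), -(2), -(5)) = (7, -2, -5)
Step 5: (7, -2, -5) -> (-(-5), -(7), -(-2)) = (5, -7, 2)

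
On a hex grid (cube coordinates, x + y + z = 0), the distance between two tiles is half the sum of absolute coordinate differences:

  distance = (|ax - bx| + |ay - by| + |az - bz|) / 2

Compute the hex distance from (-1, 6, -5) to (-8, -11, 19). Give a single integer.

Answer: 24

Derivation:
|ax - bx| = |-1 - (-8)| = 7
|ay - by| = |6 - (-11)| = 17
|az - bz| = |-5 - 19| = 24
distance = (7 + 17 + 24) / 2 = 48 / 2 = 24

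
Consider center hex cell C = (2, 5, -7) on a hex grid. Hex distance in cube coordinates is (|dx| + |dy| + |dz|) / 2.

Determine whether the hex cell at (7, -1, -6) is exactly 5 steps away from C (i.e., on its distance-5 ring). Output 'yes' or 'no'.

|px - cx| = |7 - 2| = 5
|py - cy| = |-1 - 5| = 6
|pz - cz| = |-6 - (-7)| = 1
distance = (5+6+1)/2 = 12/2 = 6
radius = 5; distance != radius -> no

Answer: no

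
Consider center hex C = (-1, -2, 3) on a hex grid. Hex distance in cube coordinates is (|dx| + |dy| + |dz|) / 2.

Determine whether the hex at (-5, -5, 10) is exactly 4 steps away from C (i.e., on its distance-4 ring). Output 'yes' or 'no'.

Answer: no

Derivation:
|px - cx| = |-5 - (-1)| = 4
|py - cy| = |-5 - (-2)| = 3
|pz - cz| = |10 - 3| = 7
distance = (4+3+7)/2 = 14/2 = 7
radius = 4; distance != radius -> no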